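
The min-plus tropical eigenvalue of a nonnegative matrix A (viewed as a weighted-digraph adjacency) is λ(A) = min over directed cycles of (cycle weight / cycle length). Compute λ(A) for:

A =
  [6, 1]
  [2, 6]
λ(A) = 3/2

Enumerate directed cycles and compute their means (weight / length). Sample:
  cycle 0 → 0: weight = 6, length = 1, mean = 6/1 ≈ 6.000
  cycle 1 → 1: weight = 6, length = 1, mean = 6/1 ≈ 6.000
  cycle 0 → 1 → 0: weight = 3, length = 2, mean = 3/2 ≈ 1.500
  cycle 1 → 0 → 1: weight = 3, length = 2, mean = 3/2 ≈ 1.500
Minimum mean = 1.500, attained e.g. along the cycle 0 → 1 → 0 with weight 3 and length 2. So λ(A) = 3/2 = 3/2.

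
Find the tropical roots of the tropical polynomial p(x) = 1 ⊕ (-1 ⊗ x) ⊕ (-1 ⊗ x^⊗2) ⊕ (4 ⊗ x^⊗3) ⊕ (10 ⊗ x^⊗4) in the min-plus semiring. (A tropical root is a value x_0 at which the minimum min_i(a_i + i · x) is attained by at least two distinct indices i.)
Roots: {-6, -5, 0, 2}

Each tropical root is a break point of the lower envelope of the lines y = a_i + i · x (there are 5 lines, with slopes 0, 1, ..., 4). Only the lines that attain the minimum somewhere contribute to roots; other lines are dominated. Here the surviving (envelope) indices are i = 4, i = 3, i = 2, i = 1, i = 0.
Intersections between consecutive envelope lines give the roots: for adjacent envelope indices i < j the intersection is x = (a_i − a_j) / (j − i). Reading off the sorted break points: {-6, -5, 0, 2}.
Verification: at each break x_0, at least two indices attain the minimum of min_i(a_i + i · x_0).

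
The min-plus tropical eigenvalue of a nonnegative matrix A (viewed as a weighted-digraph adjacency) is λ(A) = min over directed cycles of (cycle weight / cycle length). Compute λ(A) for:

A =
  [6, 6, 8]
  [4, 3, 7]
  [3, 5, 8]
λ(A) = 3

Enumerate directed cycles and compute their means (weight / length). Sample:
  cycle 0 → 0: weight = 6, length = 1, mean = 6/1 ≈ 6.000
  cycle 1 → 1: weight = 3, length = 1, mean = 3/1 ≈ 3.000
  cycle 2 → 2: weight = 8, length = 1, mean = 8/1 ≈ 8.000
  cycle 0 → 1 → 0: weight = 10, length = 2, mean = 10/2 ≈ 5.000
  cycle 0 → 2 → 0: weight = 11, length = 2, mean = 11/2 ≈ 5.500
  cycle 1 → 0 → 1: weight = 10, length = 2, mean = 10/2 ≈ 5.000
Minimum mean = 3.000, attained e.g. along the cycle 1 → 1 with weight 3 and length 1. So λ(A) = 3/1 = 3.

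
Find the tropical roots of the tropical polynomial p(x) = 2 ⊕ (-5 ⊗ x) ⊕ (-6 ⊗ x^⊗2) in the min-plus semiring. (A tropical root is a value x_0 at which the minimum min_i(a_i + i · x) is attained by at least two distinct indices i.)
Roots: {1, 7}

Each tropical root is a break point of the lower envelope of the lines y = a_i + i · x (there are 3 lines, with slopes 0, 1, ..., 2). Only the lines that attain the minimum somewhere contribute to roots; other lines are dominated. Here the surviving (envelope) indices are i = 2, i = 1, i = 0.
Intersections between consecutive envelope lines give the roots: for adjacent envelope indices i < j the intersection is x = (a_i − a_j) / (j − i). Reading off the sorted break points: {1, 7}.
Verification: at each break x_0, at least two indices attain the minimum of min_i(a_i + i · x_0).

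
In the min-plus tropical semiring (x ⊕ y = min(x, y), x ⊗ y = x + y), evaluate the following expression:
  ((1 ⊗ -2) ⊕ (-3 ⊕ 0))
((1 ⊗ -2) ⊕ (-3 ⊕ 0)) = -3

Expand innermost to outermost. Recall ⊕ takes the minimum of its arguments and ⊗ takes their sum. Working out the expression ((1 ⊗ -2) ⊕ (-3 ⊕ 0)) gives -3.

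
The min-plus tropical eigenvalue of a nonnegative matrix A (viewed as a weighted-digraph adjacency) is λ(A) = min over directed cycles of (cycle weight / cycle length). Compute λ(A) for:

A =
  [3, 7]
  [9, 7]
λ(A) = 3

Enumerate directed cycles and compute their means (weight / length). Sample:
  cycle 0 → 0: weight = 3, length = 1, mean = 3/1 ≈ 3.000
  cycle 1 → 1: weight = 7, length = 1, mean = 7/1 ≈ 7.000
  cycle 0 → 1 → 0: weight = 16, length = 2, mean = 16/2 ≈ 8.000
  cycle 1 → 0 → 1: weight = 16, length = 2, mean = 16/2 ≈ 8.000
Minimum mean = 3.000, attained e.g. along the cycle 0 → 0 with weight 3 and length 1. So λ(A) = 3/1 = 3.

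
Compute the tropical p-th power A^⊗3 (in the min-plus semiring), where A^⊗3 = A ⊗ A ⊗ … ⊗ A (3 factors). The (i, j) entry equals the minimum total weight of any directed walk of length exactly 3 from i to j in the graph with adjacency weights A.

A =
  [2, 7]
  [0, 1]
A^⊗3 =
  [6, 9]
  [2, 3]

Each entry (A^⊗3)_ij equals the minimum over all length-3 walks i = v_0 → v_1 → … → v_3 = j of Σ_t A[v_t][v_{t+1}]. For example, for (i, j) = (0, 1) we minimise over 4 possible intermediate vertex sequences; the minimum is 9, attained along the walk 0 → 1 → 1 → 1.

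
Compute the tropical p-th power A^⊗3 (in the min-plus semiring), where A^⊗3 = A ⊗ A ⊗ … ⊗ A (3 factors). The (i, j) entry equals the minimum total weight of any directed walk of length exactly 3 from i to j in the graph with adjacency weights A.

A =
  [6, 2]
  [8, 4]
A^⊗3 =
  [14, 10]
  [16, 12]

Each entry (A^⊗3)_ij equals the minimum over all length-3 walks i = v_0 → v_1 → … → v_3 = j of Σ_t A[v_t][v_{t+1}]. For example, for (i, j) = (0, 1) we minimise over 4 possible intermediate vertex sequences; the minimum is 10, attained along the walk 0 → 1 → 1 → 1.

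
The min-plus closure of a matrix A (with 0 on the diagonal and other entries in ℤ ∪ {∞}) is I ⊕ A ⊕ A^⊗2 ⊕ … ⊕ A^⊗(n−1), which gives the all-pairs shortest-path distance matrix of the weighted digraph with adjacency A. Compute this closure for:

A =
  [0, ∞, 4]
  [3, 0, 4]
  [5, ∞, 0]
Closure =
  [0, ∞, 4]
  [3, 0, 4]
  [5, ∞, 0]

This is the Floyd-Warshall all-pairs shortest-path computation. For each intermediate vertex k = 0, 1, …, 2, update dist[i][j] ← min(dist[i][j], dist[i][k] + dist[k][j]). The final matrix gives, for each (i, j), the minimum total weight of any directed path from i to j (possibly empty when i = j).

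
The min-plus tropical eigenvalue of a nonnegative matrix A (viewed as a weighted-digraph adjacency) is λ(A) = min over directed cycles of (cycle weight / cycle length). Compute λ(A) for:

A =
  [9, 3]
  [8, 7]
λ(A) = 11/2

Enumerate directed cycles and compute their means (weight / length). Sample:
  cycle 0 → 0: weight = 9, length = 1, mean = 9/1 ≈ 9.000
  cycle 1 → 1: weight = 7, length = 1, mean = 7/1 ≈ 7.000
  cycle 0 → 1 → 0: weight = 11, length = 2, mean = 11/2 ≈ 5.500
  cycle 1 → 0 → 1: weight = 11, length = 2, mean = 11/2 ≈ 5.500
Minimum mean = 5.500, attained e.g. along the cycle 0 → 1 → 0 with weight 11 and length 2. So λ(A) = 11/2 = 11/2.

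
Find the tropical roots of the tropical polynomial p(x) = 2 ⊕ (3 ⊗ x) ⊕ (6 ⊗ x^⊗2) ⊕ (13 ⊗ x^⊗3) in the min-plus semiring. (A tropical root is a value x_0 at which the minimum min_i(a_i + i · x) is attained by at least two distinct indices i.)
Roots: {-7, -3, -1}

Each tropical root is a break point of the lower envelope of the lines y = a_i + i · x (there are 4 lines, with slopes 0, 1, ..., 3). Only the lines that attain the minimum somewhere contribute to roots; other lines are dominated. Here the surviving (envelope) indices are i = 3, i = 2, i = 1, i = 0.
Intersections between consecutive envelope lines give the roots: for adjacent envelope indices i < j the intersection is x = (a_i − a_j) / (j − i). Reading off the sorted break points: {-7, -3, -1}.
Verification: at each break x_0, at least two indices attain the minimum of min_i(a_i + i · x_0).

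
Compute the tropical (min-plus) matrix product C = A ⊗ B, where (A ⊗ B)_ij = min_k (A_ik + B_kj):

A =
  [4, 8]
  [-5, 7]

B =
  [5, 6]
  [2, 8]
A ⊗ B =
  [9, 10]
  [0, 1]

Apply the min-plus product entry-by-entry:
  C[0][0] = min over k of (A[0][0] + B[0][0] = 4 + 5 = 9, A[0][1] + B[1][0] = 8 + 2 = 10) = 9 (attained at k = 0)
  C[0][1] = min over k of (A[0][0] + B[0][1] = 4 + 6 = 10, A[0][1] + B[1][1] = 8 + 8 = 16) = 10 (attained at k = 0)
  C[1][0] = min over k of (A[1][0] + B[0][0] = -5 + 5 = 0, A[1][1] + B[1][0] = 7 + 2 = 9) = 0 (attained at k = 0)
  C[1][1] = min over k of (A[1][0] + B[0][1] = -5 + 6 = 1, A[1][1] + B[1][1] = 7 + 8 = 15) = 1 (attained at k = 0)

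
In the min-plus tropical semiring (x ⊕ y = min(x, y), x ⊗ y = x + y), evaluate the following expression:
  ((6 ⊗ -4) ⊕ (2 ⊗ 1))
((6 ⊗ -4) ⊕ (2 ⊗ 1)) = 2

Expand innermost to outermost. Recall ⊕ takes the minimum of its arguments and ⊗ takes their sum. Working out the expression ((6 ⊗ -4) ⊕ (2 ⊗ 1)) gives 2.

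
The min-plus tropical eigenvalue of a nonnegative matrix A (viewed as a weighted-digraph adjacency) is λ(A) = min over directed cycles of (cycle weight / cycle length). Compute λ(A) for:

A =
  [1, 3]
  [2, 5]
λ(A) = 1

Enumerate directed cycles and compute their means (weight / length). Sample:
  cycle 0 → 0: weight = 1, length = 1, mean = 1/1 ≈ 1.000
  cycle 1 → 1: weight = 5, length = 1, mean = 5/1 ≈ 5.000
  cycle 0 → 1 → 0: weight = 5, length = 2, mean = 5/2 ≈ 2.500
  cycle 1 → 0 → 1: weight = 5, length = 2, mean = 5/2 ≈ 2.500
Minimum mean = 1.000, attained e.g. along the cycle 0 → 0 with weight 1 and length 1. So λ(A) = 1/1 = 1.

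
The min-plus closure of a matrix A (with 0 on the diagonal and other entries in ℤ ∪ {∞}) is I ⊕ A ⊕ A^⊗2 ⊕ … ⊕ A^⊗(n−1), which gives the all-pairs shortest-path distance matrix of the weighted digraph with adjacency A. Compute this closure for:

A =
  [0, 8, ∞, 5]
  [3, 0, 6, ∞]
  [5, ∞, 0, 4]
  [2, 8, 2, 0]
Closure =
  [0, 8, 7, 5]
  [3, 0, 6, 8]
  [5, 12, 0, 4]
  [2, 8, 2, 0]

This is the Floyd-Warshall all-pairs shortest-path computation. For each intermediate vertex k = 0, 1, …, 3, update dist[i][j] ← min(dist[i][j], dist[i][k] + dist[k][j]). The final matrix gives, for each (i, j), the minimum total weight of any directed path from i to j (possibly empty when i = j).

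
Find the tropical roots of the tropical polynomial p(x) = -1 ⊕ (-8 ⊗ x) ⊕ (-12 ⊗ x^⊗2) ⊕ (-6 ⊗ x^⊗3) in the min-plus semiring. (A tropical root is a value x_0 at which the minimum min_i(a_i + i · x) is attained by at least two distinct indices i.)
Roots: {-6, 4, 7}

Each tropical root is a break point of the lower envelope of the lines y = a_i + i · x (there are 4 lines, with slopes 0, 1, ..., 3). Only the lines that attain the minimum somewhere contribute to roots; other lines are dominated. Here the surviving (envelope) indices are i = 3, i = 2, i = 1, i = 0.
Intersections between consecutive envelope lines give the roots: for adjacent envelope indices i < j the intersection is x = (a_i − a_j) / (j − i). Reading off the sorted break points: {-6, 4, 7}.
Verification: at each break x_0, at least two indices attain the minimum of min_i(a_i + i · x_0).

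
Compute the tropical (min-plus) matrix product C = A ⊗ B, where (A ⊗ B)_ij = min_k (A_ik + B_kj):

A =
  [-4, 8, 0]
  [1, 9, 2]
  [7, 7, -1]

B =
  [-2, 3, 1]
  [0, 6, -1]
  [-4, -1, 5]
A ⊗ B =
  [-6, -1, -3]
  [-2, 1, 2]
  [-5, -2, 4]

Apply the min-plus product entry-by-entry:
  C[0][0] = min over k of (A[0][0] + B[0][0] = -4 + -2 = -6, A[0][1] + B[1][0] = 8 + 0 = 8, A[0][2] + B[2][0] = 0 + -4 = -4) = -6 (attained at k = 0)
  C[0][1] = min over k of (A[0][0] + B[0][1] = -4 + 3 = -1, A[0][1] + B[1][1] = 8 + 6 = 14, A[0][2] + B[2][1] = 0 + -1 = -1) = -1 (attained at k = 0)
  C[0][2] = min over k of (A[0][0] + B[0][2] = -4 + 1 = -3, A[0][1] + B[1][2] = 8 + -1 = 7, A[0][2] + B[2][2] = 0 + 5 = 5) = -3 (attained at k = 0)
  C[1][0] = min over k of (A[1][0] + B[0][0] = 1 + -2 = -1, A[1][1] + B[1][0] = 9 + 0 = 9, A[1][2] + B[2][0] = 2 + -4 = -2) = -2 (attained at k = 2)
  C[1][1] = min over k of (A[1][0] + B[0][1] = 1 + 3 = 4, A[1][1] + B[1][1] = 9 + 6 = 15, A[1][2] + B[2][1] = 2 + -1 = 1) = 1 (attained at k = 2)
  C[1][2] = min over k of (A[1][0] + B[0][2] = 1 + 1 = 2, A[1][1] + B[1][2] = 9 + -1 = 8, A[1][2] + B[2][2] = 2 + 5 = 7) = 2 (attained at k = 0)
  C[2][0] = min over k of (A[2][0] + B[0][0] = 7 + -2 = 5, A[2][1] + B[1][0] = 7 + 0 = 7, A[2][2] + B[2][0] = -1 + -4 = -5) = -5 (attained at k = 2)
  C[2][1] = min over k of (A[2][0] + B[0][1] = 7 + 3 = 10, A[2][1] + B[1][1] = 7 + 6 = 13, A[2][2] + B[2][1] = -1 + -1 = -2) = -2 (attained at k = 2)
  C[2][2] = min over k of (A[2][0] + B[0][2] = 7 + 1 = 8, A[2][1] + B[1][2] = 7 + -1 = 6, A[2][2] + B[2][2] = -1 + 5 = 4) = 4 (attained at k = 2)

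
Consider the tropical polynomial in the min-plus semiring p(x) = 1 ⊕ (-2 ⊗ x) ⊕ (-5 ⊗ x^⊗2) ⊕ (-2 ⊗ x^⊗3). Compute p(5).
p(5) = 1

A tropical monomial a ⊗ x^⊗i evaluates to a + i · x. Evaluating each term at x = 5:
  Term 0 contributes 1 + 0 · 5 = 1
  Term 1 contributes -2 + 1 · 5 = 3
  Term 2 contributes -5 + 2 · 5 = 5
  Term 3 contributes -2 + 3 · 5 = 13
p(5) = ⊕ of these = min[1, 3, 5, 13] = 1.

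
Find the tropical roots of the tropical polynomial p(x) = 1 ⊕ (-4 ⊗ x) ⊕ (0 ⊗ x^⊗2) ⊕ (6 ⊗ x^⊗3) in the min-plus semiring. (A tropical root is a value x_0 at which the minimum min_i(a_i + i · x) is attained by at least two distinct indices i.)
Roots: {-6, -4, 5}

Each tropical root is a break point of the lower envelope of the lines y = a_i + i · x (there are 4 lines, with slopes 0, 1, ..., 3). Only the lines that attain the minimum somewhere contribute to roots; other lines are dominated. Here the surviving (envelope) indices are i = 3, i = 2, i = 1, i = 0.
Intersections between consecutive envelope lines give the roots: for adjacent envelope indices i < j the intersection is x = (a_i − a_j) / (j − i). Reading off the sorted break points: {-6, -4, 5}.
Verification: at each break x_0, at least two indices attain the minimum of min_i(a_i + i · x_0).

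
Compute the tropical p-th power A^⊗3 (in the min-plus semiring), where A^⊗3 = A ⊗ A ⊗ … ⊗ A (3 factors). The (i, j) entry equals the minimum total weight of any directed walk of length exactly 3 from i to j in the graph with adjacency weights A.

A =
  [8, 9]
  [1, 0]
A^⊗3 =
  [10, 9]
  [1, 0]

Each entry (A^⊗3)_ij equals the minimum over all length-3 walks i = v_0 → v_1 → … → v_3 = j of Σ_t A[v_t][v_{t+1}]. For example, for (i, j) = (0, 1) we minimise over 4 possible intermediate vertex sequences; the minimum is 9, attained along the walk 0 → 1 → 1 → 1.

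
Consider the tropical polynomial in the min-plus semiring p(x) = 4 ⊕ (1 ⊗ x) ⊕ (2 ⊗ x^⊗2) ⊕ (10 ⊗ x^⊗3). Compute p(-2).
p(-2) = -2

A tropical monomial a ⊗ x^⊗i evaluates to a + i · x. Evaluating each term at x = -2:
  Term 0 contributes 4 + 0 · -2 = 4
  Term 1 contributes 1 + 1 · -2 = -1
  Term 2 contributes 2 + 2 · -2 = -2
  Term 3 contributes 10 + 3 · -2 = 4
p(-2) = ⊕ of these = min[4, -1, -2, 4] = -2.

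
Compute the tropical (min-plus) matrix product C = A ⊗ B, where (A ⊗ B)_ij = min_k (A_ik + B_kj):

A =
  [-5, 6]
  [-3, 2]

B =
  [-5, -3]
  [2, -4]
A ⊗ B =
  [-10, -8]
  [-8, -6]

Apply the min-plus product entry-by-entry:
  C[0][0] = min over k of (A[0][0] + B[0][0] = -5 + -5 = -10, A[0][1] + B[1][0] = 6 + 2 = 8) = -10 (attained at k = 0)
  C[0][1] = min over k of (A[0][0] + B[0][1] = -5 + -3 = -8, A[0][1] + B[1][1] = 6 + -4 = 2) = -8 (attained at k = 0)
  C[1][0] = min over k of (A[1][0] + B[0][0] = -3 + -5 = -8, A[1][1] + B[1][0] = 2 + 2 = 4) = -8 (attained at k = 0)
  C[1][1] = min over k of (A[1][0] + B[0][1] = -3 + -3 = -6, A[1][1] + B[1][1] = 2 + -4 = -2) = -6 (attained at k = 0)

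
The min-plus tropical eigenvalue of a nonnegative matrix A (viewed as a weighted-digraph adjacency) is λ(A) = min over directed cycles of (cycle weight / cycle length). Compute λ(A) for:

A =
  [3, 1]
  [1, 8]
λ(A) = 1

Enumerate directed cycles and compute their means (weight / length). Sample:
  cycle 0 → 0: weight = 3, length = 1, mean = 3/1 ≈ 3.000
  cycle 1 → 1: weight = 8, length = 1, mean = 8/1 ≈ 8.000
  cycle 0 → 1 → 0: weight = 2, length = 2, mean = 2/2 ≈ 1.000
  cycle 1 → 0 → 1: weight = 2, length = 2, mean = 2/2 ≈ 1.000
Minimum mean = 1.000, attained e.g. along the cycle 0 → 1 → 0 with weight 2 and length 2. So λ(A) = 2/2 = 1.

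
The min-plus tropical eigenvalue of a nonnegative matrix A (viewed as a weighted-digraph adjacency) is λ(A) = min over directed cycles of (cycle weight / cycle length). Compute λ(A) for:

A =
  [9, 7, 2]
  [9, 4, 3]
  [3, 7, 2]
λ(A) = 2

Enumerate directed cycles and compute their means (weight / length). Sample:
  cycle 0 → 0: weight = 9, length = 1, mean = 9/1 ≈ 9.000
  cycle 1 → 1: weight = 4, length = 1, mean = 4/1 ≈ 4.000
  cycle 2 → 2: weight = 2, length = 1, mean = 2/1 ≈ 2.000
  cycle 0 → 1 → 0: weight = 16, length = 2, mean = 16/2 ≈ 8.000
  cycle 0 → 2 → 0: weight = 5, length = 2, mean = 5/2 ≈ 2.500
  cycle 1 → 0 → 1: weight = 16, length = 2, mean = 16/2 ≈ 8.000
Minimum mean = 2.000, attained e.g. along the cycle 2 → 2 with weight 2 and length 1. So λ(A) = 2/1 = 2.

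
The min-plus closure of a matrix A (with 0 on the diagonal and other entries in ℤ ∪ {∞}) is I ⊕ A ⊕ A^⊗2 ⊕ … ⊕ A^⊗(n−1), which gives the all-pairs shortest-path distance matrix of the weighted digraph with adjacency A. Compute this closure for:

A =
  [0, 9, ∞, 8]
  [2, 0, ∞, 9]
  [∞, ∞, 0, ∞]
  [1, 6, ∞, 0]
Closure =
  [0, 9, ∞, 8]
  [2, 0, ∞, 9]
  [∞, ∞, 0, ∞]
  [1, 6, ∞, 0]

This is the Floyd-Warshall all-pairs shortest-path computation. For each intermediate vertex k = 0, 1, …, 3, update dist[i][j] ← min(dist[i][j], dist[i][k] + dist[k][j]). The final matrix gives, for each (i, j), the minimum total weight of any directed path from i to j (possibly empty when i = j).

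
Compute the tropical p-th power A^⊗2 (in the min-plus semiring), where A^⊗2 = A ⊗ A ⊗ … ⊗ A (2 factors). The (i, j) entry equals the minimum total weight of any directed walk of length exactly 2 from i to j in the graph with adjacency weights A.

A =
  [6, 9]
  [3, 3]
A^⊗2 =
  [12, 12]
  [6, 6]

Each entry (A^⊗2)_ij equals the minimum over all length-2 walks i = v_0 → v_1 → … → v_2 = j of Σ_t A[v_t][v_{t+1}]. For example, for (i, j) = (0, 1) we minimise over 2 possible intermediate vertex sequences; the minimum is 12, attained along the walk 0 → 1 → 1.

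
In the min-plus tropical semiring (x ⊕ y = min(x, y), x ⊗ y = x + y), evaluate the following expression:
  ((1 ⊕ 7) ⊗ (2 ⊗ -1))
((1 ⊕ 7) ⊗ (2 ⊗ -1)) = 2

Expand innermost to outermost. Recall ⊕ takes the minimum of its arguments and ⊗ takes their sum. Working out the expression ((1 ⊕ 7) ⊗ (2 ⊗ -1)) gives 2.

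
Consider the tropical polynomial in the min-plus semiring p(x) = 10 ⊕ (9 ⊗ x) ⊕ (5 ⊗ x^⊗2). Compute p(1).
p(1) = 7

A tropical monomial a ⊗ x^⊗i evaluates to a + i · x. Evaluating each term at x = 1:
  Term 0 contributes 10 + 0 · 1 = 10
  Term 1 contributes 9 + 1 · 1 = 10
  Term 2 contributes 5 + 2 · 1 = 7
p(1) = ⊕ of these = min[10, 10, 7] = 7.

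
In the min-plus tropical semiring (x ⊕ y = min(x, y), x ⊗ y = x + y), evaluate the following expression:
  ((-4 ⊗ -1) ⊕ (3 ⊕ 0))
((-4 ⊗ -1) ⊕ (3 ⊕ 0)) = -5

Expand innermost to outermost. Recall ⊕ takes the minimum of its arguments and ⊗ takes their sum. Working out the expression ((-4 ⊗ -1) ⊕ (3 ⊕ 0)) gives -5.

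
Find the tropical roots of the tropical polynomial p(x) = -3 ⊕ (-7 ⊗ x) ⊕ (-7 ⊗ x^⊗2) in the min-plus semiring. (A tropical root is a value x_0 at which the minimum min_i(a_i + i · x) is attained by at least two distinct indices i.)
Roots: {0, 4}

Each tropical root is a break point of the lower envelope of the lines y = a_i + i · x (there are 3 lines, with slopes 0, 1, ..., 2). Only the lines that attain the minimum somewhere contribute to roots; other lines are dominated. Here the surviving (envelope) indices are i = 2, i = 1, i = 0.
Intersections between consecutive envelope lines give the roots: for adjacent envelope indices i < j the intersection is x = (a_i − a_j) / (j − i). Reading off the sorted break points: {0, 4}.
Verification: at each break x_0, at least two indices attain the minimum of min_i(a_i + i · x_0).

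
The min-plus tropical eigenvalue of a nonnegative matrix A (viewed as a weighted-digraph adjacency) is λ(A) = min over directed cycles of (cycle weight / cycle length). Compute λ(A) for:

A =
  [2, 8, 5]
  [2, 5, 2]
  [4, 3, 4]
λ(A) = 2

Enumerate directed cycles and compute their means (weight / length). Sample:
  cycle 0 → 0: weight = 2, length = 1, mean = 2/1 ≈ 2.000
  cycle 1 → 1: weight = 5, length = 1, mean = 5/1 ≈ 5.000
  cycle 2 → 2: weight = 4, length = 1, mean = 4/1 ≈ 4.000
  cycle 0 → 1 → 0: weight = 10, length = 2, mean = 10/2 ≈ 5.000
  cycle 0 → 2 → 0: weight = 9, length = 2, mean = 9/2 ≈ 4.500
  cycle 1 → 0 → 1: weight = 10, length = 2, mean = 10/2 ≈ 5.000
Minimum mean = 2.000, attained e.g. along the cycle 0 → 0 with weight 2 and length 1. So λ(A) = 2/1 = 2.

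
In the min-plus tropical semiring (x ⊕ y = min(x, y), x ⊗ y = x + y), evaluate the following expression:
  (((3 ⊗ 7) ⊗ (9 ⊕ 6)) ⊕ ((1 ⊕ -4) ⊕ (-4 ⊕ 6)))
(((3 ⊗ 7) ⊗ (9 ⊕ 6)) ⊕ ((1 ⊕ -4) ⊕ (-4 ⊕ 6))) = -4

Expand innermost to outermost. Recall ⊕ takes the minimum of its arguments and ⊗ takes their sum. Working out the expression (((3 ⊗ 7) ⊗ (9 ⊕ 6)) ⊕ ((1 ⊕ -4) ⊕ (-4 ⊕ 6))) gives -4.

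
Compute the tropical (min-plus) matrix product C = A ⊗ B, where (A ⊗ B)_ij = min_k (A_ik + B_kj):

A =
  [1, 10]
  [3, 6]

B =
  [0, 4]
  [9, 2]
A ⊗ B =
  [1, 5]
  [3, 7]

Apply the min-plus product entry-by-entry:
  C[0][0] = min over k of (A[0][0] + B[0][0] = 1 + 0 = 1, A[0][1] + B[1][0] = 10 + 9 = 19) = 1 (attained at k = 0)
  C[0][1] = min over k of (A[0][0] + B[0][1] = 1 + 4 = 5, A[0][1] + B[1][1] = 10 + 2 = 12) = 5 (attained at k = 0)
  C[1][0] = min over k of (A[1][0] + B[0][0] = 3 + 0 = 3, A[1][1] + B[1][0] = 6 + 9 = 15) = 3 (attained at k = 0)
  C[1][1] = min over k of (A[1][0] + B[0][1] = 3 + 4 = 7, A[1][1] + B[1][1] = 6 + 2 = 8) = 7 (attained at k = 0)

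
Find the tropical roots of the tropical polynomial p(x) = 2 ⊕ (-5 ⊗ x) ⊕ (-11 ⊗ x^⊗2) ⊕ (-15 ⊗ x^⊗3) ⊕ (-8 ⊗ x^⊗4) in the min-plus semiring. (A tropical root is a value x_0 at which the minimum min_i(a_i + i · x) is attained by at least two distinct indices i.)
Roots: {-7, 4, 6, 7}

Each tropical root is a break point of the lower envelope of the lines y = a_i + i · x (there are 5 lines, with slopes 0, 1, ..., 4). Only the lines that attain the minimum somewhere contribute to roots; other lines are dominated. Here the surviving (envelope) indices are i = 4, i = 3, i = 2, i = 1, i = 0.
Intersections between consecutive envelope lines give the roots: for adjacent envelope indices i < j the intersection is x = (a_i − a_j) / (j − i). Reading off the sorted break points: {-7, 4, 6, 7}.
Verification: at each break x_0, at least two indices attain the minimum of min_i(a_i + i · x_0).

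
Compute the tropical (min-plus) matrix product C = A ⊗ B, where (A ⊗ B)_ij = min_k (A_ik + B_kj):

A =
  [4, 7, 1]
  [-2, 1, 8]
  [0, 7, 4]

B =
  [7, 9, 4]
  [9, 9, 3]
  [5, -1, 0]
A ⊗ B =
  [6, 0, 1]
  [5, 7, 2]
  [7, 3, 4]

Apply the min-plus product entry-by-entry:
  C[0][0] = min over k of (A[0][0] + B[0][0] = 4 + 7 = 11, A[0][1] + B[1][0] = 7 + 9 = 16, A[0][2] + B[2][0] = 1 + 5 = 6) = 6 (attained at k = 2)
  C[0][1] = min over k of (A[0][0] + B[0][1] = 4 + 9 = 13, A[0][1] + B[1][1] = 7 + 9 = 16, A[0][2] + B[2][1] = 1 + -1 = 0) = 0 (attained at k = 2)
  C[0][2] = min over k of (A[0][0] + B[0][2] = 4 + 4 = 8, A[0][1] + B[1][2] = 7 + 3 = 10, A[0][2] + B[2][2] = 1 + 0 = 1) = 1 (attained at k = 2)
  C[1][0] = min over k of (A[1][0] + B[0][0] = -2 + 7 = 5, A[1][1] + B[1][0] = 1 + 9 = 10, A[1][2] + B[2][0] = 8 + 5 = 13) = 5 (attained at k = 0)
  C[1][1] = min over k of (A[1][0] + B[0][1] = -2 + 9 = 7, A[1][1] + B[1][1] = 1 + 9 = 10, A[1][2] + B[2][1] = 8 + -1 = 7) = 7 (attained at k = 0)
  C[1][2] = min over k of (A[1][0] + B[0][2] = -2 + 4 = 2, A[1][1] + B[1][2] = 1 + 3 = 4, A[1][2] + B[2][2] = 8 + 0 = 8) = 2 (attained at k = 0)
  C[2][0] = min over k of (A[2][0] + B[0][0] = 0 + 7 = 7, A[2][1] + B[1][0] = 7 + 9 = 16, A[2][2] + B[2][0] = 4 + 5 = 9) = 7 (attained at k = 0)
  C[2][1] = min over k of (A[2][0] + B[0][1] = 0 + 9 = 9, A[2][1] + B[1][1] = 7 + 9 = 16, A[2][2] + B[2][1] = 4 + -1 = 3) = 3 (attained at k = 2)
  C[2][2] = min over k of (A[2][0] + B[0][2] = 0 + 4 = 4, A[2][1] + B[1][2] = 7 + 3 = 10, A[2][2] + B[2][2] = 4 + 0 = 4) = 4 (attained at k = 0)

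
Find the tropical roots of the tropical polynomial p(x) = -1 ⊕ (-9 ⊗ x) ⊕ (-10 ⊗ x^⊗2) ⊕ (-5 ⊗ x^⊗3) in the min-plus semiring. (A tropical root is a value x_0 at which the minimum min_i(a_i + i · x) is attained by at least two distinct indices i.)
Roots: {-5, 1, 8}

Each tropical root is a break point of the lower envelope of the lines y = a_i + i · x (there are 4 lines, with slopes 0, 1, ..., 3). Only the lines that attain the minimum somewhere contribute to roots; other lines are dominated. Here the surviving (envelope) indices are i = 3, i = 2, i = 1, i = 0.
Intersections between consecutive envelope lines give the roots: for adjacent envelope indices i < j the intersection is x = (a_i − a_j) / (j − i). Reading off the sorted break points: {-5, 1, 8}.
Verification: at each break x_0, at least two indices attain the minimum of min_i(a_i + i · x_0).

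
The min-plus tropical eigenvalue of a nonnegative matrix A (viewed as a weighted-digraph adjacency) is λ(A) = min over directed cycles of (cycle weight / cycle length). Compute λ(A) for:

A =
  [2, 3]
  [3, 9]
λ(A) = 2

Enumerate directed cycles and compute their means (weight / length). Sample:
  cycle 0 → 0: weight = 2, length = 1, mean = 2/1 ≈ 2.000
  cycle 1 → 1: weight = 9, length = 1, mean = 9/1 ≈ 9.000
  cycle 0 → 1 → 0: weight = 6, length = 2, mean = 6/2 ≈ 3.000
  cycle 1 → 0 → 1: weight = 6, length = 2, mean = 6/2 ≈ 3.000
Minimum mean = 2.000, attained e.g. along the cycle 0 → 0 with weight 2 and length 1. So λ(A) = 2/1 = 2.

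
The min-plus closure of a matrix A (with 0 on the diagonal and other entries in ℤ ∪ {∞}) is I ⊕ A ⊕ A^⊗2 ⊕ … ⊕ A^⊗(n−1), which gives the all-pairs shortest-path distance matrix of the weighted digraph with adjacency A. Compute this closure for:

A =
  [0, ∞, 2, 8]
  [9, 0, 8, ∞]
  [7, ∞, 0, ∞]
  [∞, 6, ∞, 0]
Closure =
  [0, 14, 2, 8]
  [9, 0, 8, 17]
  [7, 21, 0, 15]
  [15, 6, 14, 0]

This is the Floyd-Warshall all-pairs shortest-path computation. For each intermediate vertex k = 0, 1, …, 3, update dist[i][j] ← min(dist[i][j], dist[i][k] + dist[k][j]). The final matrix gives, for each (i, j), the minimum total weight of any directed path from i to j (possibly empty when i = j).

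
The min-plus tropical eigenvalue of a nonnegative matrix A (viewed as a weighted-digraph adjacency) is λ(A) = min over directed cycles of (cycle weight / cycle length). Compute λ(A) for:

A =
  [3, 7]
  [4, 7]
λ(A) = 3

Enumerate directed cycles and compute their means (weight / length). Sample:
  cycle 0 → 0: weight = 3, length = 1, mean = 3/1 ≈ 3.000
  cycle 1 → 1: weight = 7, length = 1, mean = 7/1 ≈ 7.000
  cycle 0 → 1 → 0: weight = 11, length = 2, mean = 11/2 ≈ 5.500
  cycle 1 → 0 → 1: weight = 11, length = 2, mean = 11/2 ≈ 5.500
Minimum mean = 3.000, attained e.g. along the cycle 0 → 0 with weight 3 and length 1. So λ(A) = 3/1 = 3.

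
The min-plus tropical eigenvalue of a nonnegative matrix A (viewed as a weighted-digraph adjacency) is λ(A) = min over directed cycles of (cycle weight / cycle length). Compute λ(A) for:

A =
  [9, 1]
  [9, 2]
λ(A) = 2

Enumerate directed cycles and compute their means (weight / length). Sample:
  cycle 0 → 0: weight = 9, length = 1, mean = 9/1 ≈ 9.000
  cycle 1 → 1: weight = 2, length = 1, mean = 2/1 ≈ 2.000
  cycle 0 → 1 → 0: weight = 10, length = 2, mean = 10/2 ≈ 5.000
  cycle 1 → 0 → 1: weight = 10, length = 2, mean = 10/2 ≈ 5.000
Minimum mean = 2.000, attained e.g. along the cycle 1 → 1 with weight 2 and length 1. So λ(A) = 2/1 = 2.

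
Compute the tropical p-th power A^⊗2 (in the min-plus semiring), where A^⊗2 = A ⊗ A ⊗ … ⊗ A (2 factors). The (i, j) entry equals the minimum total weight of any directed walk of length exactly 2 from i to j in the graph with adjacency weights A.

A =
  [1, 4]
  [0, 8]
A^⊗2 =
  [2, 5]
  [1, 4]

Each entry (A^⊗2)_ij equals the minimum over all length-2 walks i = v_0 → v_1 → … → v_2 = j of Σ_t A[v_t][v_{t+1}]. For example, for (i, j) = (0, 1) we minimise over 2 possible intermediate vertex sequences; the minimum is 5, attained along the walk 0 → 0 → 1.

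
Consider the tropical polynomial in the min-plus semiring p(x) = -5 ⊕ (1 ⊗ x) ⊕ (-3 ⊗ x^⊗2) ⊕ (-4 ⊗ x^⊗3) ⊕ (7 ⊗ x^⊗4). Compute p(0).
p(0) = -5

A tropical monomial a ⊗ x^⊗i evaluates to a + i · x. Evaluating each term at x = 0:
  Term 0 contributes -5 + 0 · 0 = -5
  Term 1 contributes 1 + 1 · 0 = 1
  Term 2 contributes -3 + 2 · 0 = -3
  Term 3 contributes -4 + 3 · 0 = -4
  Term 4 contributes 7 + 4 · 0 = 7
p(0) = ⊕ of these = min[-5, 1, -3, -4, 7] = -5.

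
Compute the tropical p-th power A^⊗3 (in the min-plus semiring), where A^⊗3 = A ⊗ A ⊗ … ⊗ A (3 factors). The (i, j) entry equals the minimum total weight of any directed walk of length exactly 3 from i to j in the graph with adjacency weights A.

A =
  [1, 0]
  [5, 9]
A^⊗3 =
  [3, 2]
  [7, 6]

Each entry (A^⊗3)_ij equals the minimum over all length-3 walks i = v_0 → v_1 → … → v_3 = j of Σ_t A[v_t][v_{t+1}]. For example, for (i, j) = (0, 1) we minimise over 4 possible intermediate vertex sequences; the minimum is 2, attained along the walk 0 → 0 → 0 → 1.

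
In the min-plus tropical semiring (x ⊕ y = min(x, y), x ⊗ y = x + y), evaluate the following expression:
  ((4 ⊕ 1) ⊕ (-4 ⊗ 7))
((4 ⊕ 1) ⊕ (-4 ⊗ 7)) = 1

Expand innermost to outermost. Recall ⊕ takes the minimum of its arguments and ⊗ takes their sum. Working out the expression ((4 ⊕ 1) ⊕ (-4 ⊗ 7)) gives 1.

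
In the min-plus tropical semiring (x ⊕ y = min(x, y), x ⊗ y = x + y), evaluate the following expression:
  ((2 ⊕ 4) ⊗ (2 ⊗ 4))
((2 ⊕ 4) ⊗ (2 ⊗ 4)) = 8

Expand innermost to outermost. Recall ⊕ takes the minimum of its arguments and ⊗ takes their sum. Working out the expression ((2 ⊕ 4) ⊗ (2 ⊗ 4)) gives 8.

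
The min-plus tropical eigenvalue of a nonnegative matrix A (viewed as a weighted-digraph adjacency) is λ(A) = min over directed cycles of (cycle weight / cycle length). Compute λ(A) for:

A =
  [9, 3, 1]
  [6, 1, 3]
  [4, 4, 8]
λ(A) = 1

Enumerate directed cycles and compute their means (weight / length). Sample:
  cycle 0 → 0: weight = 9, length = 1, mean = 9/1 ≈ 9.000
  cycle 1 → 1: weight = 1, length = 1, mean = 1/1 ≈ 1.000
  cycle 2 → 2: weight = 8, length = 1, mean = 8/1 ≈ 8.000
  cycle 0 → 1 → 0: weight = 9, length = 2, mean = 9/2 ≈ 4.500
  cycle 0 → 2 → 0: weight = 5, length = 2, mean = 5/2 ≈ 2.500
  cycle 1 → 0 → 1: weight = 9, length = 2, mean = 9/2 ≈ 4.500
Minimum mean = 1.000, attained e.g. along the cycle 1 → 1 with weight 1 and length 1. So λ(A) = 1/1 = 1.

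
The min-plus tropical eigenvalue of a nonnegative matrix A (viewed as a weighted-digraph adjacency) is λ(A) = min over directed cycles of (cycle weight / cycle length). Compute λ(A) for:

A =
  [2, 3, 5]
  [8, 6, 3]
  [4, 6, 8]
λ(A) = 2

Enumerate directed cycles and compute their means (weight / length). Sample:
  cycle 0 → 0: weight = 2, length = 1, mean = 2/1 ≈ 2.000
  cycle 1 → 1: weight = 6, length = 1, mean = 6/1 ≈ 6.000
  cycle 2 → 2: weight = 8, length = 1, mean = 8/1 ≈ 8.000
  cycle 0 → 1 → 0: weight = 11, length = 2, mean = 11/2 ≈ 5.500
  cycle 0 → 2 → 0: weight = 9, length = 2, mean = 9/2 ≈ 4.500
  cycle 1 → 0 → 1: weight = 11, length = 2, mean = 11/2 ≈ 5.500
Minimum mean = 2.000, attained e.g. along the cycle 0 → 0 with weight 2 and length 1. So λ(A) = 2/1 = 2.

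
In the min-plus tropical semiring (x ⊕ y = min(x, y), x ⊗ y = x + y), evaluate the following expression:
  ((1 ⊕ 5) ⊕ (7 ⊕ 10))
((1 ⊕ 5) ⊕ (7 ⊕ 10)) = 1

Expand innermost to outermost. Recall ⊕ takes the minimum of its arguments and ⊗ takes their sum. Working out the expression ((1 ⊕ 5) ⊕ (7 ⊕ 10)) gives 1.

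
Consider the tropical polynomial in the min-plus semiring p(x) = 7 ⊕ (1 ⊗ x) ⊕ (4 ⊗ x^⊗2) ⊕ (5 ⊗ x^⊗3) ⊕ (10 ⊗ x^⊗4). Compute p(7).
p(7) = 7

A tropical monomial a ⊗ x^⊗i evaluates to a + i · x. Evaluating each term at x = 7:
  Term 0 contributes 7 + 0 · 7 = 7
  Term 1 contributes 1 + 1 · 7 = 8
  Term 2 contributes 4 + 2 · 7 = 18
  Term 3 contributes 5 + 3 · 7 = 26
  Term 4 contributes 10 + 4 · 7 = 38
p(7) = ⊕ of these = min[7, 8, 18, 26, 38] = 7.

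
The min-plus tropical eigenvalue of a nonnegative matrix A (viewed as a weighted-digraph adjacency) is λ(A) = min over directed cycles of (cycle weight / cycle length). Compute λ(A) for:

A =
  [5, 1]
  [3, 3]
λ(A) = 2

Enumerate directed cycles and compute their means (weight / length). Sample:
  cycle 0 → 0: weight = 5, length = 1, mean = 5/1 ≈ 5.000
  cycle 1 → 1: weight = 3, length = 1, mean = 3/1 ≈ 3.000
  cycle 0 → 1 → 0: weight = 4, length = 2, mean = 4/2 ≈ 2.000
  cycle 1 → 0 → 1: weight = 4, length = 2, mean = 4/2 ≈ 2.000
Minimum mean = 2.000, attained e.g. along the cycle 0 → 1 → 0 with weight 4 and length 2. So λ(A) = 4/2 = 2.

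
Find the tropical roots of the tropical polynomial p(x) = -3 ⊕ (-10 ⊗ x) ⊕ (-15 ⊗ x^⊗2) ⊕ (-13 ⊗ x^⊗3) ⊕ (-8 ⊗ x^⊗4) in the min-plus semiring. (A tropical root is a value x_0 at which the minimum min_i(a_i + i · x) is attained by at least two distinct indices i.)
Roots: {-5, -2, 5, 7}

Each tropical root is a break point of the lower envelope of the lines y = a_i + i · x (there are 5 lines, with slopes 0, 1, ..., 4). Only the lines that attain the minimum somewhere contribute to roots; other lines are dominated. Here the surviving (envelope) indices are i = 4, i = 3, i = 2, i = 1, i = 0.
Intersections between consecutive envelope lines give the roots: for adjacent envelope indices i < j the intersection is x = (a_i − a_j) / (j − i). Reading off the sorted break points: {-5, -2, 5, 7}.
Verification: at each break x_0, at least two indices attain the minimum of min_i(a_i + i · x_0).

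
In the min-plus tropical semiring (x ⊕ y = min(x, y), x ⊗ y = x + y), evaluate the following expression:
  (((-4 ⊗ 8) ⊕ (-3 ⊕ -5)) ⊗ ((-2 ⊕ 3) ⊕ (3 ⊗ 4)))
(((-4 ⊗ 8) ⊕ (-3 ⊕ -5)) ⊗ ((-2 ⊕ 3) ⊕ (3 ⊗ 4))) = -7

Expand innermost to outermost. Recall ⊕ takes the minimum of its arguments and ⊗ takes their sum. Working out the expression (((-4 ⊗ 8) ⊕ (-3 ⊕ -5)) ⊗ ((-2 ⊕ 3) ⊕ (3 ⊗ 4))) gives -7.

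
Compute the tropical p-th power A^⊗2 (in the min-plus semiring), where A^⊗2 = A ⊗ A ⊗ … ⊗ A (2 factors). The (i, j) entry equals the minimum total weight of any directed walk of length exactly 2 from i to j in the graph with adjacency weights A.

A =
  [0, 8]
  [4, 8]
A^⊗2 =
  [0, 8]
  [4, 12]

Each entry (A^⊗2)_ij equals the minimum over all length-2 walks i = v_0 → v_1 → … → v_2 = j of Σ_t A[v_t][v_{t+1}]. For example, for (i, j) = (0, 1) we minimise over 2 possible intermediate vertex sequences; the minimum is 8, attained along the walk 0 → 0 → 1.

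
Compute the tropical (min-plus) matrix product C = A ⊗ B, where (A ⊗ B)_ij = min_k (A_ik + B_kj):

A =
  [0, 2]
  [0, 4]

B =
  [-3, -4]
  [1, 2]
A ⊗ B =
  [-3, -4]
  [-3, -4]

Apply the min-plus product entry-by-entry:
  C[0][0] = min over k of (A[0][0] + B[0][0] = 0 + -3 = -3, A[0][1] + B[1][0] = 2 + 1 = 3) = -3 (attained at k = 0)
  C[0][1] = min over k of (A[0][0] + B[0][1] = 0 + -4 = -4, A[0][1] + B[1][1] = 2 + 2 = 4) = -4 (attained at k = 0)
  C[1][0] = min over k of (A[1][0] + B[0][0] = 0 + -3 = -3, A[1][1] + B[1][0] = 4 + 1 = 5) = -3 (attained at k = 0)
  C[1][1] = min over k of (A[1][0] + B[0][1] = 0 + -4 = -4, A[1][1] + B[1][1] = 4 + 2 = 6) = -4 (attained at k = 0)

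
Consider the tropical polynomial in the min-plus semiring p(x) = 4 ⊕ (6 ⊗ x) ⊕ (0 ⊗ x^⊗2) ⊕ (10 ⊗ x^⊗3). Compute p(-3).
p(-3) = -6

A tropical monomial a ⊗ x^⊗i evaluates to a + i · x. Evaluating each term at x = -3:
  Term 0 contributes 4 + 0 · -3 = 4
  Term 1 contributes 6 + 1 · -3 = 3
  Term 2 contributes 0 + 2 · -3 = -6
  Term 3 contributes 10 + 3 · -3 = 1
p(-3) = ⊕ of these = min[4, 3, -6, 1] = -6.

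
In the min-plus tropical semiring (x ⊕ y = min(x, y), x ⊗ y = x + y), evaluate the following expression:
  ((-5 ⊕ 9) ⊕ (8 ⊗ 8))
((-5 ⊕ 9) ⊕ (8 ⊗ 8)) = -5

Expand innermost to outermost. Recall ⊕ takes the minimum of its arguments and ⊗ takes their sum. Working out the expression ((-5 ⊕ 9) ⊕ (8 ⊗ 8)) gives -5.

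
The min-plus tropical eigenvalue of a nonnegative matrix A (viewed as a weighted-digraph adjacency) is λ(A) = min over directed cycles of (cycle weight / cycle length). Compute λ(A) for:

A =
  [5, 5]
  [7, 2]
λ(A) = 2

Enumerate directed cycles and compute their means (weight / length). Sample:
  cycle 0 → 0: weight = 5, length = 1, mean = 5/1 ≈ 5.000
  cycle 1 → 1: weight = 2, length = 1, mean = 2/1 ≈ 2.000
  cycle 0 → 1 → 0: weight = 12, length = 2, mean = 12/2 ≈ 6.000
  cycle 1 → 0 → 1: weight = 12, length = 2, mean = 12/2 ≈ 6.000
Minimum mean = 2.000, attained e.g. along the cycle 1 → 1 with weight 2 and length 1. So λ(A) = 2/1 = 2.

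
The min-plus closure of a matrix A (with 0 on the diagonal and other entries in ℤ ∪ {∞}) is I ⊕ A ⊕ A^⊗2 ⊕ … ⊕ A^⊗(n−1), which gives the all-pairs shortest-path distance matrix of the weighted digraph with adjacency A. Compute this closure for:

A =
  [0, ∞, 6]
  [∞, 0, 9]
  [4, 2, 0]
Closure =
  [0, 8, 6]
  [13, 0, 9]
  [4, 2, 0]

This is the Floyd-Warshall all-pairs shortest-path computation. For each intermediate vertex k = 0, 1, …, 2, update dist[i][j] ← min(dist[i][j], dist[i][k] + dist[k][j]). The final matrix gives, for each (i, j), the minimum total weight of any directed path from i to j (possibly empty when i = j).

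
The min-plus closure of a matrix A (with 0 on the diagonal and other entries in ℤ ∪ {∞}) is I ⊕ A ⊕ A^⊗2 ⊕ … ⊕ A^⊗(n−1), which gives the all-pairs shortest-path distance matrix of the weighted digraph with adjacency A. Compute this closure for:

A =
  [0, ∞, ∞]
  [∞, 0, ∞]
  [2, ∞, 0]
Closure =
  [0, ∞, ∞]
  [∞, 0, ∞]
  [2, ∞, 0]

This is the Floyd-Warshall all-pairs shortest-path computation. For each intermediate vertex k = 0, 1, …, 2, update dist[i][j] ← min(dist[i][j], dist[i][k] + dist[k][j]). The final matrix gives, for each (i, j), the minimum total weight of any directed path from i to j (possibly empty when i = j).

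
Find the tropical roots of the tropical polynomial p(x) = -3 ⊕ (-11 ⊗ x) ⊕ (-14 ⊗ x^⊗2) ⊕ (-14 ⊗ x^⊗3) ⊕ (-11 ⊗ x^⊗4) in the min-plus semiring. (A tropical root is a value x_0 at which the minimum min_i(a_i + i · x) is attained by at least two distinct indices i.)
Roots: {-3, 0, 3, 8}

Each tropical root is a break point of the lower envelope of the lines y = a_i + i · x (there are 5 lines, with slopes 0, 1, ..., 4). Only the lines that attain the minimum somewhere contribute to roots; other lines are dominated. Here the surviving (envelope) indices are i = 4, i = 3, i = 2, i = 1, i = 0.
Intersections between consecutive envelope lines give the roots: for adjacent envelope indices i < j the intersection is x = (a_i − a_j) / (j − i). Reading off the sorted break points: {-3, 0, 3, 8}.
Verification: at each break x_0, at least two indices attain the minimum of min_i(a_i + i · x_0).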